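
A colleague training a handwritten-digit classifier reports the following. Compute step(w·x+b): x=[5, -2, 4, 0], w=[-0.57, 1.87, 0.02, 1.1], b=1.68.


z = (5)·(-0.57) + (-2)·(1.87) + (4)·(0.02) + (0)·(1.1) + 1.68
  = -4.83
step(z) = 0 (z<0)

0


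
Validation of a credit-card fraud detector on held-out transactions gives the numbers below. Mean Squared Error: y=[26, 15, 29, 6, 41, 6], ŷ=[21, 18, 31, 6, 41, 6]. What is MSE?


Squared errors: (26-21)²=25, (15-18)²=9, (29-31)²=4, (6-6)²=0, (41-41)²=0, (6-6)²=0
Sum = 38
MSE = 38/6 = 19/3

19/3


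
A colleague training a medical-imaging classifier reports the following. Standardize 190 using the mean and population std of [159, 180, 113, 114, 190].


μ = 151.2, σ = 32.3691
z = (190 - 151.2)/32.3691 = 1.1987

1.1987


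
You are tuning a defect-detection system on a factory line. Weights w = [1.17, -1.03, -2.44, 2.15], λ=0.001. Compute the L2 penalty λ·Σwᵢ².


‖w‖₂² = (1.17)² + (-1.03)² + (-2.44)² + (2.15)²
     = 1.3689 + 1.0609 + 5.9536 + 4.6225
     = 13.0059
λ·‖w‖₂² = 0.001·13.0059 = 0.013006

0.013006


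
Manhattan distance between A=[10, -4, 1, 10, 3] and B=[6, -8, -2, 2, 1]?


d = |10-6| + |-4+ 8| + |1+ 2| + |10-2| + |3-1|
  = 4 + 4 + 3 + 8 + 2
  = 21

21


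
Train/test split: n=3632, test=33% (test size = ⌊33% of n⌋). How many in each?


Test = ⌊3632·33/100⌋ = 1198
Train = 3632 - 1198 = 2434

Train: 2434, Test: 1198


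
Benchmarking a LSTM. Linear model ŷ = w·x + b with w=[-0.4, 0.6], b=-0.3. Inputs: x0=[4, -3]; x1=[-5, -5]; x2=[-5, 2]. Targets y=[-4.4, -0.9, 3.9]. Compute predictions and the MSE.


ŷ0 = (-0.4)·(4) + (0.6)·(-3) - 0.3 = -3.7
ŷ1 = (-0.4)·(-5) + (0.6)·(-5) - 0.3 = -1.3
ŷ2 = (-0.4)·(-5) + (0.6)·(2) - 0.3 = 2.9
errors² = [0.49, 0.16, 1.0]
MSE = 1.6500/3 = 0.55

0.55


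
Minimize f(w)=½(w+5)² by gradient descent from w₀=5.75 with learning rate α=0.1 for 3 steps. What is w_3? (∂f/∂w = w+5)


step 1: grad = 5.75+5 = 10.75; w = 5.75 - 0.1·(10.75) = 4.675
step 2: grad = 4.675+5 = 9.675; w = 4.675 - 0.1·(9.675) = 3.7075
step 3: grad = 3.7075+5 = 8.7075; w = 3.7075 - 0.1·(8.7075) = 2.83675

2.83675


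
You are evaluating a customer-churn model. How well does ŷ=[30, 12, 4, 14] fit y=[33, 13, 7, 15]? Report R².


ȳ = 17
SS_res = Σ(y-ŷ)² = 20
SS_tot = Σ(y-ȳ)² = 376
R² = 1 - SS_res/SS_tot = 1 - 0.0532 = 0.9468

0.9468


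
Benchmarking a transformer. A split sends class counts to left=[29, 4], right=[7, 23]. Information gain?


Parent = [36, 27], H_parent = 0.9852
H_left = 0.5328 (n=33), H_right = 0.7838 (n=30)
H_children = (33/63)·0.5328 + (30/63)·0.7838 = 0.6523
IG = 0.9852 - 0.6523 = 0.3329

0.3329


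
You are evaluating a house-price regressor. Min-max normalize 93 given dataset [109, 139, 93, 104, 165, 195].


min=93, max=195
(93-93)/(195-93) = 0/102 = 0.0

0.0


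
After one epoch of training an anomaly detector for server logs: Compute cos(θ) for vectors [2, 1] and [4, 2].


A·B = 2·4 + 1·2 = 10
‖A‖ = √5 = 2.2361, ‖B‖ = √20 = 4.4721
cos = 10/(√5·√20) = 10/√100 = 1.0

1.0


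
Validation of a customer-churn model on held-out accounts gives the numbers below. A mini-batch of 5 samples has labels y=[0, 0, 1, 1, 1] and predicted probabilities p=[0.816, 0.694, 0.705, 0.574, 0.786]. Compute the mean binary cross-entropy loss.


L[0] = -ln(1-0.816) = -ln(0.184) = 1.6928
L[1] = -ln(1-0.694) = -ln(0.306) = 1.1842
L[2] = -ln(0.705) = 0.3496
L[3] = -ln(0.574) = 0.5551
L[4] = -ln(0.786) = 0.2408
mean = (1.6928 + 1.1842 + 0.3496 + 0.5551 + 0.2408)/5 = 0.8045

0.8045


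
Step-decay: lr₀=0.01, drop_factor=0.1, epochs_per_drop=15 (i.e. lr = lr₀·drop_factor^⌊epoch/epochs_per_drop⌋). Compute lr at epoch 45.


n_drops = ⌊45/15⌋ = 3
lr = 0.01·0.1^3 = 0.01·0.001 = 0.00001

0.00001


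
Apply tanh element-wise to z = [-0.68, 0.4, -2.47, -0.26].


tanh(-0.68) = -0.5915
tanh(0.4) = 0.3799
tanh(-2.47) = -0.9858
tanh(-0.26) = -0.2543
result = [-0.5915, 0.3799, -0.9858, -0.2543]

[-0.5915, 0.3799, -0.9858, -0.2543]


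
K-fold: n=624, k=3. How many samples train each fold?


Fold size = 624/3 = 208
Training per fold = 624 - 208 = 416

416


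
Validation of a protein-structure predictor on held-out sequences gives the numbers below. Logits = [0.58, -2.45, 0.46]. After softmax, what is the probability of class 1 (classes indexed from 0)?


Exponentials: e^0.58=1.786, e^-2.45=0.0863, e^0.46=1.5841
Sum = 3.4564
Softmax = [0.5167, 0.025, 0.4583]
p[1] = 0.0863/3.4564 = 0.025

0.025


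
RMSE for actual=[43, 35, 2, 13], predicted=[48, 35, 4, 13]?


MSE = 29/4 = 7.25
RMSE = √(29/4) = 2.6926

2.6926


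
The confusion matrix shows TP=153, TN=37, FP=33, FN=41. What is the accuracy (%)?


Accuracy = (TP+TN)/(TP+TN+FP+FN)
= (153+37)/(264)
= 190/264 = 71.97%

71.97%


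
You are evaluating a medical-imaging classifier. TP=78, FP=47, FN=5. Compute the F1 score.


Precision = 78/125 = 0.624
Recall = 78/83 = 0.9398
F1 = 2·P·R/(P+R) = 2·TP/(2·TP+FP+FN) = 156/(156+47+5) = 156/208 = 0.75

0.75


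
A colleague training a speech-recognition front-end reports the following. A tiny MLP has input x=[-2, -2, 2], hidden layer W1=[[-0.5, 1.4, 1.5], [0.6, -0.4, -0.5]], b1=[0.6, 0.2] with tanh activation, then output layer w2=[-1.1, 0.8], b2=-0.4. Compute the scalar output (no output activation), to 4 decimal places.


z1[0] = (-0.5)·(-2) + (1.4)·(-2) + (1.5)·(2) + 0.6 = 1.8
z1[1] = (0.6)·(-2) + (-0.4)·(-2) + (-0.5)·(2) + 0.2 = -1.2
h = tanh(z1) = [0.9468, -0.8337]
output = (-1.1)·(0.9468) + (0.8)·(-0.8337) - 0.4 = -2.1084

-2.1084


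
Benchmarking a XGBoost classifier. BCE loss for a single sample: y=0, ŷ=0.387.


BCE = -[y·ln(p) + (1-y)·ln(1-p)]
= -0 - 1·ln(1-0.387)
= -ln(0.613) = 0.4894

0.4894


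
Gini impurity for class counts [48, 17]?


Probabilities: [48/65, 17/65] ≈ [0.7385, 0.2615]
Σpᵢ² = (2304 + 289)/65² = 2593/4225
Gini = 1 - Σpᵢ² = 1 - 2593/4225 = 0.3863

0.3863


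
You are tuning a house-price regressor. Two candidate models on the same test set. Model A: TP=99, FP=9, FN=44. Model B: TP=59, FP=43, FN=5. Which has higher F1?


Model A: P=99/108=0.9167, R=99/143=0.6923, F1=2PR/(P+R)=2TP/(2TP+FP+FN)=198/251=0.7888
Model B: P=59/102=0.5784, R=59/64=0.9219, F1=2PR/(P+R)=2TP/(2TP+FP+FN)=118/166=0.7108
0.7888 > 0.7108 → Model A

Model A


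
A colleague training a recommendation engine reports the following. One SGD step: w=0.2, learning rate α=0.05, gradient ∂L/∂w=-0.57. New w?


w_new = w - α·∇
= 0.2 - 0.05·-0.57
= 0.2 + 0.0285
= 0.2285

0.2285


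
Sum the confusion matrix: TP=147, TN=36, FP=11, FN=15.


Total = TP + TN + FP + FN
= 147 + 36 + 11 + 15
= 209
(Predicted positive: 158, predicted negative: 51)

209


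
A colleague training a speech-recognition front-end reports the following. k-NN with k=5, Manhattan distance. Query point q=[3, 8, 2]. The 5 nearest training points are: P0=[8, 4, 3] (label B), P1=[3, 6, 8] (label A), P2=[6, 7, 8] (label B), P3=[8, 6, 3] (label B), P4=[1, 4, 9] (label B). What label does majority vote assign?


d(q,P0) = 10  (label B)
d(q,P1) = 8  (label A)
d(q,P2) = 10  (label B)
d(q,P3) = 8  (label B)
d(q,P4) = 13  (label B)
Votes: A=1, B=4
Majority → B

B


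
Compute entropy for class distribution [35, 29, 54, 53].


Probabilities: [35/171, 29/171, 54/171, 53/171] ≈ [0.2047, 0.1696, 0.3158, 0.3099]
H = -((35/171)·log₂(35/171) + (29/171)·log₂(29/171) + (54/171)·log₂(54/171) + (53/171)·log₂(53/171))
  = 1.9515 bits

1.9515 bits


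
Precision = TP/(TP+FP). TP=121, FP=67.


Precision = TP/(TP+FP)
= 121/(121+67)
= 121/188 = 64.36%

64.36%


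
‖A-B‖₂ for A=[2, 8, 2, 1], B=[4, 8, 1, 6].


d = √((2-4)² + (8-8)² + (2-1)² + (1-6)²)
  = √(4 + 0 + 1 + 25)
  = √30 = 5.4772

5.4772


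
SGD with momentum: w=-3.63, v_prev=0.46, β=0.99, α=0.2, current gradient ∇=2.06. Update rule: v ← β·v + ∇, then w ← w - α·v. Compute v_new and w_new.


v_new = 0.99·0.46 + 2.06 = 0.4554 + 2.06 = 2.5154
w_new = -3.63 - 0.2·2.5154 = -3.63 - 0.50308 = -4.13308

v_new=2.5154, w_new=-4.13308


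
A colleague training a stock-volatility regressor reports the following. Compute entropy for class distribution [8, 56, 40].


Probabilities: [8/104, 56/104, 40/104] ≈ [0.0769, 0.5385, 0.3846]
H = -((8/104)·log₂(8/104) + (56/104)·log₂(56/104) + (40/104)·log₂(40/104))
  = 1.2957 bits

1.2957 bits


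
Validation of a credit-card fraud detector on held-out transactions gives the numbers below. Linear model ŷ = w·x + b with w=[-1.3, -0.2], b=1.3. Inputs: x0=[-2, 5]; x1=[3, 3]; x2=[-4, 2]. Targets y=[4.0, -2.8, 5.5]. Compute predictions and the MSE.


ŷ0 = (-1.3)·(-2) + (-0.2)·(5) + 1.3 = 2.9
ŷ1 = (-1.3)·(3) + (-0.2)·(3) + 1.3 = -3.2
ŷ2 = (-1.3)·(-4) + (-0.2)·(2) + 1.3 = 6.1
errors² = [1.21, 0.16, 0.36]
MSE = 1.7300/3 = 0.5767

0.5767


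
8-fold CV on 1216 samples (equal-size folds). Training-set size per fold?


Fold size = 1216/8 = 152
Training per fold = 1216 - 152 = 1064

1064


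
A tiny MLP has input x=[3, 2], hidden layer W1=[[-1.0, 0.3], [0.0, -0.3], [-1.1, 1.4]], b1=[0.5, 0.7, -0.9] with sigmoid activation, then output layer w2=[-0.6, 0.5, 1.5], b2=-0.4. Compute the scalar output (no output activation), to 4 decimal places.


z1[0] = (-1.0)·(3) + (0.3)·(2) + 0.5 = -1.9
z1[1] = (0.0)·(3) + (-0.3)·(2) + 0.7 = 0.1
z1[2] = (-1.1)·(3) + (1.4)·(2) - 0.9 = -1.4
h = sigmoid(z1) = [0.1301, 0.525, 0.1978]
output = (-0.6)·(0.1301) + (0.5)·(0.525) + (1.5)·(0.1978) - 0.4 = 0.0811

0.0811


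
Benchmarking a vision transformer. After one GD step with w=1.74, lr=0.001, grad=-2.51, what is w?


w_new = w - α·∇
= 1.74 - 0.001·-2.51
= 1.74 + 0.00251
= 1.74251

1.74251


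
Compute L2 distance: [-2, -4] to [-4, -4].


d = √((-2+ 4)² + (-4+ 4)²)
  = √(4 + 0)
  = √4 = 2.0

2.0


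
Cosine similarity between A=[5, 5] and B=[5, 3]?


A·B = 5·5 + 5·3 = 40
‖A‖ = √50 = 7.0711, ‖B‖ = √34 = 5.831
cos = 40/(√50·√34) = 40/√1700 = 0.9701

0.9701


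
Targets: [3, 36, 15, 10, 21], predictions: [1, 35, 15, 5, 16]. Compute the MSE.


Squared errors: (3-1)²=4, (36-35)²=1, (15-15)²=0, (10-5)²=25, (21-16)²=25
Sum = 55
MSE = 55/5 = 11

11


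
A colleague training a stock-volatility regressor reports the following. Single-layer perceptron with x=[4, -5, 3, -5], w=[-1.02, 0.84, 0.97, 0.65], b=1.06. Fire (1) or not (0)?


z = (4)·(-1.02) + (-5)·(0.84) + (3)·(0.97) + (-5)·(0.65) + 1.06
  = -7.56
step(z) = 0 (z<0)

0


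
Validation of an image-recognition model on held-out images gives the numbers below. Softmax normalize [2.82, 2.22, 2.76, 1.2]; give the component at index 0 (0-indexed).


Exponentials: e^2.82=16.7769, e^2.22=9.2073, e^2.76=15.7998, e^1.2=3.3201
Sum = 45.1041
Softmax = [0.372, 0.2041, 0.3503, 0.0736]
p[0] = 16.7769/45.1041 = 0.372

0.372


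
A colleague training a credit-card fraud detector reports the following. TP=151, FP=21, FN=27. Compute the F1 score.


Precision = 151/172 = 0.8779
Recall = 151/178 = 0.8483
F1 = 2·P·R/(P+R) = 2·TP/(2·TP+FP+FN) = 302/(302+21+27) = 302/350 = 0.8629

0.8629


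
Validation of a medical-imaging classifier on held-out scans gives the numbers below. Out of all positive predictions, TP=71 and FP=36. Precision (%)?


Precision = TP/(TP+FP)
= 71/(71+36)
= 71/107 = 66.36%

66.36%


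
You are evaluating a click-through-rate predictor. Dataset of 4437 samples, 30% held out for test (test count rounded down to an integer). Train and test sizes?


Test = ⌊4437·30/100⌋ = 1331
Train = 4437 - 1331 = 3106

Train: 3106, Test: 1331


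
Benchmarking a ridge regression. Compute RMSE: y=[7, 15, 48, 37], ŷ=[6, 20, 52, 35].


MSE = 46/4 = 11.5
RMSE = √(46/4) = 3.3912

3.3912


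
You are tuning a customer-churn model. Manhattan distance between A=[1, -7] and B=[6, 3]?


d = |1-6| + |-7-3|
  = 5 + 10
  = 15

15


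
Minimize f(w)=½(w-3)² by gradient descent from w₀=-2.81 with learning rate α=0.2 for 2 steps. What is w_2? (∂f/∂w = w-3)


step 1: grad = -2.81-3 = -5.81; w = -2.81 - 0.2·(-5.81) = -1.648
step 2: grad = -1.648-3 = -4.648; w = -1.648 - 0.2·(-4.648) = -0.7184

-0.7184


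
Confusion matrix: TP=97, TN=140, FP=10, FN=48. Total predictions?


Total = TP + TN + FP + FN
= 97 + 140 + 10 + 48
= 295
(Predicted positive: 107, predicted negative: 188)

295


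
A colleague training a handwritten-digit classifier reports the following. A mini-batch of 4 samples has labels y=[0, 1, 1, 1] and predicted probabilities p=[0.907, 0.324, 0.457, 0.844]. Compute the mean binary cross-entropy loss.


L[0] = -ln(1-0.907) = -ln(0.093) = 2.3752
L[1] = -ln(0.324) = 1.127
L[2] = -ln(0.457) = 0.7831
L[3] = -ln(0.844) = 0.1696
mean = (2.3752 + 1.127 + 0.7831 + 0.1696)/4 = 1.1137

1.1137


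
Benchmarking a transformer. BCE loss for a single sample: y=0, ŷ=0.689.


BCE = -[y·ln(p) + (1-y)·ln(1-p)]
= -0 - 1·ln(1-0.689)
= -ln(0.311) = 1.168

1.168


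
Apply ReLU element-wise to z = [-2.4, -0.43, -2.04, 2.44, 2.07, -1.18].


ReLU(-2.4) = max(0, -2.4) = 0.0
ReLU(-0.43) = max(0, -0.43) = 0.0
ReLU(-2.04) = max(0, -2.04) = 0.0
ReLU(2.44) = max(0, 2.44) = 2.44
ReLU(2.07) = max(0, 2.07) = 2.07
ReLU(-1.18) = max(0, -1.18) = 0.0
result = [0.0, 0.0, 0.0, 2.44, 2.07, 0.0]

[0.0, 0.0, 0.0, 2.44, 2.07, 0.0]


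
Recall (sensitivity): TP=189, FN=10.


Recall = TP/(TP+FN)
= 189/(189+10)
= 189/199 = 94.97%

94.97%


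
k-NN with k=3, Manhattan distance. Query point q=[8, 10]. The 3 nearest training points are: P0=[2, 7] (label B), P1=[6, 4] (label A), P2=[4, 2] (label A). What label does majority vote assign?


d(q,P0) = 9  (label B)
d(q,P1) = 8  (label A)
d(q,P2) = 12  (label A)
Votes: A=2, B=1
Majority → A

A


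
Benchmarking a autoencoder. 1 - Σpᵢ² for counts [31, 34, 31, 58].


Probabilities: [31/154, 34/154, 31/154, 58/154] ≈ [0.2013, 0.2208, 0.2013, 0.3766]
Σpᵢ² = (961 + 1156 + 961 + 3364)/154² = 6442/23716
Gini = 1 - Σpᵢ² = 1 - 6442/23716 = 0.7284

0.7284


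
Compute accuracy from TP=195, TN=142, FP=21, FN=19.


Accuracy = (TP+TN)/(TP+TN+FP+FN)
= (195+142)/(377)
= 337/377 = 89.39%

89.39%


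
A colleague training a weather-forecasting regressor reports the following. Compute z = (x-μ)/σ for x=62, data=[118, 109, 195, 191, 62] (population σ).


μ = 135, σ = 51.049
z = (62 - 135)/51.049 = -1.43

-1.43


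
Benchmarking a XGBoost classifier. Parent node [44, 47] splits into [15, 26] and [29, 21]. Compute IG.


Parent = [44, 47], H_parent = 0.9992
H_left = 0.9474 (n=41), H_right = 0.9815 (n=50)
H_children = (41/91)·0.9474 + (50/91)·0.9815 = 0.9661
IG = 0.9992 - 0.9661 = 0.0331

0.0331


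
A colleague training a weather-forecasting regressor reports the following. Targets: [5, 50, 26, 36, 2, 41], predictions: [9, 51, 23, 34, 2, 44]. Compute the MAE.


Absolute errors: |5-9|=4, |50-51|=1, |26-23|=3, |36-34|=2, |2-2|=0, |41-44|=3
Sum = 13
MAE = 13/6 = 13/6

13/6


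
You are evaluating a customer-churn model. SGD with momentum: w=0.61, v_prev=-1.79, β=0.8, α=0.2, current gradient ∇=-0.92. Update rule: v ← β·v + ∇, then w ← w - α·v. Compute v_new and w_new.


v_new = 0.8·-1.79 - 0.92 = -1.432 - 0.92 = -2.352
w_new = 0.61 - 0.2·-2.352 = 0.61 + 0.4704 = 1.0804

v_new=-2.352, w_new=1.0804


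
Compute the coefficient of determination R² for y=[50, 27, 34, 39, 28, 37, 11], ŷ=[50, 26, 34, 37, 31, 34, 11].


ȳ = 32.2857
SS_res = Σ(y-ŷ)² = 23
SS_tot = Σ(y-ȳ)² = 883.43
R² = 1 - SS_res/SS_tot = 1 - 0.026 = 0.974

0.974


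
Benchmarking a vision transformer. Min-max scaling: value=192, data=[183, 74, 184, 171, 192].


min=74, max=192
(192-74)/(192-74) = 118/118 = 1.0

1.0


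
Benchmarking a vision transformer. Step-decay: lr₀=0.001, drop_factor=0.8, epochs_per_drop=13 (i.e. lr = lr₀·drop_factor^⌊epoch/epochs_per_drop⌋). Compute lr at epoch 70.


n_drops = ⌊70/13⌋ = 5
lr = 0.001·0.8^5 = 0.001·0.32768 = 0.00032768

0.00032768


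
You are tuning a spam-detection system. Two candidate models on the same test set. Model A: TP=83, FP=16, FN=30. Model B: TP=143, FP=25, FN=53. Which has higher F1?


Model A: P=83/99=0.8384, R=83/113=0.7345, F1=2PR/(P+R)=2TP/(2TP+FP+FN)=166/212=0.783
Model B: P=143/168=0.8512, R=143/196=0.7296, F1=2PR/(P+R)=2TP/(2TP+FP+FN)=286/364=0.7857
0.783 < 0.7857 → Model B

Model B


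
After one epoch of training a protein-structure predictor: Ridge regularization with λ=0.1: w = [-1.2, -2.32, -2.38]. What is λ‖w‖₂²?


‖w‖₂² = (-1.2)² + (-2.32)² + (-2.38)²
     = 1.44 + 5.3824 + 5.6644
     = 12.4868
λ·‖w‖₂² = 0.1·12.4868 = 1.24868

1.24868


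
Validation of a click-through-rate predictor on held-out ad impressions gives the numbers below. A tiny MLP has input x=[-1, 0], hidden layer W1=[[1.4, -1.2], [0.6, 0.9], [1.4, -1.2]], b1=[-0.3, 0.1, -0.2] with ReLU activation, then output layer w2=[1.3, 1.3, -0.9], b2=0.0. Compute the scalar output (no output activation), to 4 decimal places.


z1[0] = (1.4)·(-1) + (-1.2)·(0) - 0.3 = -1.7
z1[1] = (0.6)·(-1) + (0.9)·(0) + 0.1 = -0.5
z1[2] = (1.4)·(-1) + (-1.2)·(0) - 0.2 = -1.6
h = ReLU(z1) = [0.0, 0.0, 0.0]
output = (1.3)·(0.0) + (1.3)·(0.0) + (-0.9)·(0.0) + 0.0 = 0.0

0.0


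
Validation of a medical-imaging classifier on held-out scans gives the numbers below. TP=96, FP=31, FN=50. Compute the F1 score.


Precision = 96/127 = 0.7559
Recall = 96/146 = 0.6575
F1 = 2·P·R/(P+R) = 2·TP/(2·TP+FP+FN) = 192/(192+31+50) = 192/273 = 0.7033

0.7033


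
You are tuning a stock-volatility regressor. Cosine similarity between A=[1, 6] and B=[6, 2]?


A·B = 1·6 + 6·2 = 18
‖A‖ = √37 = 6.0828, ‖B‖ = √40 = 6.3246
cos = 18/(√37·√40) = 18/√1480 = 0.4679

0.4679


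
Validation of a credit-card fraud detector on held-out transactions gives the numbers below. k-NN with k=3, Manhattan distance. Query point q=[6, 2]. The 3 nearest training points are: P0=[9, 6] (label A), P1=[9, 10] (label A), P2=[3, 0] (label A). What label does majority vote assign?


d(q,P0) = 7  (label A)
d(q,P1) = 11  (label A)
d(q,P2) = 5  (label A)
Votes: A=3, B=0
Majority → A

A


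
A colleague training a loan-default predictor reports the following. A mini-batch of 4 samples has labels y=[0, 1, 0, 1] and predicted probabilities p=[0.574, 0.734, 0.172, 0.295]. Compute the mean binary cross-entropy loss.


L[0] = -ln(1-0.574) = -ln(0.426) = 0.8533
L[1] = -ln(0.734) = 0.3092
L[2] = -ln(1-0.172) = -ln(0.828) = 0.1887
L[3] = -ln(0.295) = 1.2208
mean = (0.8533 + 0.3092 + 0.1887 + 1.2208)/4 = 0.643

0.643


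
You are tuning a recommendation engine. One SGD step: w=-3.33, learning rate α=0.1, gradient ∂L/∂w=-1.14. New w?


w_new = w - α·∇
= -3.33 - 0.1·-1.14
= -3.33 + 0.114
= -3.216

-3.216


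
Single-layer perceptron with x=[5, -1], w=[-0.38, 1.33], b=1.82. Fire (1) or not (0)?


z = (5)·(-0.38) + (-1)·(1.33) + 1.82
  = -1.41
step(z) = 0 (z<0)

0


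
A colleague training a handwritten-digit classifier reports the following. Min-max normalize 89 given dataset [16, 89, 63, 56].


min=16, max=89
(89-16)/(89-16) = 73/73 = 1.0

1.0


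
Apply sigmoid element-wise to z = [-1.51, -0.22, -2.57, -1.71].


σ(-1.51) = 1/(1+e^1.51) = 0.1809
σ(-0.22) = 1/(1+e^0.22) = 0.4452
σ(-2.57) = 1/(1+e^2.57) = 0.0711
σ(-1.71) = 1/(1+e^1.71) = 0.1532
result = [0.1809, 0.4452, 0.0711, 0.1532]

[0.1809, 0.4452, 0.0711, 0.1532]


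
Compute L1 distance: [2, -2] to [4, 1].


d = |2-4| + |-2-1|
  = 2 + 3
  = 5

5


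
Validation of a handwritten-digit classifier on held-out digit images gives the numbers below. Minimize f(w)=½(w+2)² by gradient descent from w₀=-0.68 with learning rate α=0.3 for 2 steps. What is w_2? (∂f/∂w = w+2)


step 1: grad = -0.68+2 = 1.32; w = -0.68 - 0.3·(1.32) = -1.076
step 2: grad = -1.076+2 = 0.924; w = -1.076 - 0.3·(0.924) = -1.3532

-1.3532


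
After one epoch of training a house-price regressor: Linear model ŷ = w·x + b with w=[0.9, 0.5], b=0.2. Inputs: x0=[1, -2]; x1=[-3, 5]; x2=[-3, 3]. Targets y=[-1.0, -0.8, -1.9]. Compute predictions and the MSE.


ŷ0 = (0.9)·(1) + (0.5)·(-2) + 0.2 = 0.1
ŷ1 = (0.9)·(-3) + (0.5)·(5) + 0.2 = -0.0
ŷ2 = (0.9)·(-3) + (0.5)·(3) + 0.2 = -1.0
errors² = [1.21, 0.64, 0.81]
MSE = 2.6600/3 = 0.8867

0.8867


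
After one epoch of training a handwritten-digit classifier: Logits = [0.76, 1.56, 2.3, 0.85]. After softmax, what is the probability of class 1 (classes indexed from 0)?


Exponentials: e^0.76=2.1383, e^1.56=4.7588, e^2.3=9.9742, e^0.85=2.3396
Sum = 19.2109
Softmax = [0.1113, 0.2477, 0.5192, 0.1218]
p[1] = 4.7588/19.2109 = 0.2477

0.2477


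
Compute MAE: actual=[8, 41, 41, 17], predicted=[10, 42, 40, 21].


Absolute errors: |8-10|=2, |41-42|=1, |41-40|=1, |17-21|=4
Sum = 8
MAE = 8/4 = 2

2


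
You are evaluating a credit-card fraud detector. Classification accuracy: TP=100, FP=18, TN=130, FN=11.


Accuracy = (TP+TN)/(TP+TN+FP+FN)
= (100+130)/(259)
= 230/259 = 88.8%

88.8%


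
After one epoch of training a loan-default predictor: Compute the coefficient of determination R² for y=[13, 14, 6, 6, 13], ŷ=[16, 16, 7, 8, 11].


ȳ = 10.4
SS_res = Σ(y-ŷ)² = 22
SS_tot = Σ(y-ȳ)² = 65.2
R² = 1 - SS_res/SS_tot = 1 - 0.3374 = 0.6626

0.6626


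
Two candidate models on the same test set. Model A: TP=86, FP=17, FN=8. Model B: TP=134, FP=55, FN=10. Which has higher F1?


Model A: P=86/103=0.835, R=86/94=0.9149, F1=2PR/(P+R)=2TP/(2TP+FP+FN)=172/197=0.8731
Model B: P=134/189=0.709, R=134/144=0.9306, F1=2PR/(P+R)=2TP/(2TP+FP+FN)=268/333=0.8048
0.8731 > 0.8048 → Model A

Model A


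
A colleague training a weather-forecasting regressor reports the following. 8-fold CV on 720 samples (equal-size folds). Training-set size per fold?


Fold size = 720/8 = 90
Training per fold = 720 - 90 = 630

630


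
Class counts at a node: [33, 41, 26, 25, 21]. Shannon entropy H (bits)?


Probabilities: [33/146, 41/146, 26/146, 25/146, 21/146] ≈ [0.226, 0.2808, 0.1781, 0.1712, 0.1438]
H = -((33/146)·log₂(33/146) + (41/146)·log₂(41/146) + (26/146)·log₂(26/146) + (25/146)·log₂(25/146) + (21/146)·log₂(21/146))
  = 2.2811 bits

2.2811 bits


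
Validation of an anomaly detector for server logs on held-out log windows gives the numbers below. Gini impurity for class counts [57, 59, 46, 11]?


Probabilities: [57/173, 59/173, 46/173, 11/173] ≈ [0.3295, 0.341, 0.2659, 0.0636]
Σpᵢ² = (3249 + 3481 + 2116 + 121)/173² = 8967/29929
Gini = 1 - Σpᵢ² = 1 - 8967/29929 = 0.7004

0.7004


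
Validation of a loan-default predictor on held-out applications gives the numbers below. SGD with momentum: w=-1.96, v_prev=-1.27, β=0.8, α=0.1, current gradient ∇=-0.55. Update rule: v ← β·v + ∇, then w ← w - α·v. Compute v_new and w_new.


v_new = 0.8·-1.27 - 0.55 = -1.016 - 0.55 = -1.566
w_new = -1.96 - 0.1·-1.566 = -1.96 + 0.1566 = -1.8034

v_new=-1.566, w_new=-1.8034


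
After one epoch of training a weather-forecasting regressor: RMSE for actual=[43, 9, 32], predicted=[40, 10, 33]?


MSE = 11/3 = 3.6667
RMSE = √(11/3) = 1.9149

1.9149


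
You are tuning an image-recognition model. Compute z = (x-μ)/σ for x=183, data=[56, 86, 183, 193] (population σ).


μ = 129.5, σ = 59.5588
z = (183 - 129.5)/59.5588 = 0.8983

0.8983


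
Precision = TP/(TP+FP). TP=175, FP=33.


Precision = TP/(TP+FP)
= 175/(175+33)
= 175/208 = 84.13%

84.13%


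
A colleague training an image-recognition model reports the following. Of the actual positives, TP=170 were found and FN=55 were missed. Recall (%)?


Recall = TP/(TP+FN)
= 170/(170+55)
= 170/225 = 75.56%

75.56%


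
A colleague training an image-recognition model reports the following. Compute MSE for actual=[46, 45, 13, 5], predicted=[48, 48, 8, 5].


Squared errors: (46-48)²=4, (45-48)²=9, (13-8)²=25, (5-5)²=0
Sum = 38
MSE = 38/4 = 19/2

19/2


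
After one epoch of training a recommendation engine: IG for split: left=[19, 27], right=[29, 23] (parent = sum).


Parent = [48, 50], H_parent = 0.9997
H_left = 0.9781 (n=46), H_right = 0.9904 (n=52)
H_children = (46/98)·0.9781 + (52/98)·0.9904 = 0.9846
IG = 0.9997 - 0.9846 = 0.0151

0.0151


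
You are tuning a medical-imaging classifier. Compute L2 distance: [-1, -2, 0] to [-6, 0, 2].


d = √((-1+ 6)² + (-2-0)² + (0-2)²)
  = √(25 + 4 + 4)
  = √33 = 5.7446

5.7446


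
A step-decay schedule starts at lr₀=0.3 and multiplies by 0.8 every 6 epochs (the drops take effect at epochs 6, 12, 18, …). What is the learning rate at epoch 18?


n_drops = ⌊18/6⌋ = 3
lr = 0.3·0.8^3 = 0.3·0.512 = 0.1536

0.1536


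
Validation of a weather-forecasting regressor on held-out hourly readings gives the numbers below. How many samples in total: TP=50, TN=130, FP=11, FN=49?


Total = TP + TN + FP + FN
= 50 + 130 + 11 + 49
= 240
(Predicted positive: 61, predicted negative: 179)

240


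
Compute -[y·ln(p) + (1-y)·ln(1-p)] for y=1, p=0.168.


BCE = -[y·ln(p) + (1-y)·ln(1-p)]
= -1·ln(0.168) - 0
= -ln(0.168) = 1.7838

1.7838


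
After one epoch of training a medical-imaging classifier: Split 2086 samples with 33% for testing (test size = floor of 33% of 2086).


Test = ⌊2086·33/100⌋ = 688
Train = 2086 - 688 = 1398

Train: 1398, Test: 688


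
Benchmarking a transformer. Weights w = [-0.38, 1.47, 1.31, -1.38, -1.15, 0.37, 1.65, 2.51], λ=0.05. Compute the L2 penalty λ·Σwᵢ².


‖w‖₂² = (-0.38)² + (1.47)² + (1.31)² + (-1.38)² + (-1.15)² + (0.37)² + (1.65)² + (2.51)²
     = 0.1444 + 2.1609 + 1.7161 + 1.9044 + 1.3225 + 0.1369 + 2.7225 + 6.3001
     = 16.4078
λ·‖w‖₂² = 0.05·16.4078 = 0.82039

0.82039


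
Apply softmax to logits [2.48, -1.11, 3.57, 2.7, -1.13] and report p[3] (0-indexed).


Exponentials: e^2.48=11.9413, e^-1.11=0.3296, e^3.57=35.5166, e^2.7=14.8797, e^-1.13=0.323
Sum = 62.9902
Softmax = [0.1896, 0.0052, 0.5638, 0.2362, 0.0051]
p[3] = 14.8797/62.9902 = 0.2362

0.2362


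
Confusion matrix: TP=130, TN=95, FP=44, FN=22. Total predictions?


Total = TP + TN + FP + FN
= 130 + 95 + 44 + 22
= 291
(Predicted positive: 174, predicted negative: 117)

291


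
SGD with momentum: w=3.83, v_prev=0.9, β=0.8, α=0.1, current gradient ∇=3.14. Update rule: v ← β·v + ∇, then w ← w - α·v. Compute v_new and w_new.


v_new = 0.8·0.9 + 3.14 = 0.72 + 3.14 = 3.86
w_new = 3.83 - 0.1·3.86 = 3.83 - 0.386 = 3.444

v_new=3.86, w_new=3.444


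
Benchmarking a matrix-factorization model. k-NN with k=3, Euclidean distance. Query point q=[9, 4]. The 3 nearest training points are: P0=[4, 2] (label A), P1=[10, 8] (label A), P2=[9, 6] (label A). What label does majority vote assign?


d(q,P0) = 5.3852  (label A)
d(q,P1) = 4.1231  (label A)
d(q,P2) = 2.0  (label A)
Votes: A=3, B=0
Majority → A

A


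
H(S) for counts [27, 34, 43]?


Probabilities: [27/104, 34/104, 43/104] ≈ [0.2596, 0.3269, 0.4135]
H = -((27/104)·log₂(27/104) + (34/104)·log₂(34/104) + (43/104)·log₂(43/104))
  = 1.5592 bits

1.5592 bits


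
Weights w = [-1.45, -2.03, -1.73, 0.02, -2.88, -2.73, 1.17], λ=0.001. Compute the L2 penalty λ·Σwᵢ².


‖w‖₂² = (-1.45)² + (-2.03)² + (-1.73)² + (0.02)² + (-2.88)² + (-2.73)² + (1.17)²
     = 2.1025 + 4.1209 + 2.9929 + 0.0004 + 8.2944 + 7.4529 + 1.3689
     = 26.3329
λ·‖w‖₂² = 0.001·26.3329 = 0.026333

0.026333


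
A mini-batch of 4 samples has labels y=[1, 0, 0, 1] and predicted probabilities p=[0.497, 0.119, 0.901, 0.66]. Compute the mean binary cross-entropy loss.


L[0] = -ln(0.497) = 0.6992
L[1] = -ln(1-0.119) = -ln(0.881) = 0.1267
L[2] = -ln(1-0.901) = -ln(0.099) = 2.3126
L[3] = -ln(0.66) = 0.4155
mean = (0.6992 + 0.1267 + 2.3126 + 0.4155)/4 = 0.8885

0.8885


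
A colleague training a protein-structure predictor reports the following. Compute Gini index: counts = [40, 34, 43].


Probabilities: [40/117, 34/117, 43/117] ≈ [0.3419, 0.2906, 0.3675]
Σpᵢ² = (1600 + 1156 + 1849)/117² = 4605/13689
Gini = 1 - Σpᵢ² = 1 - 4605/13689 = 0.6636

0.6636


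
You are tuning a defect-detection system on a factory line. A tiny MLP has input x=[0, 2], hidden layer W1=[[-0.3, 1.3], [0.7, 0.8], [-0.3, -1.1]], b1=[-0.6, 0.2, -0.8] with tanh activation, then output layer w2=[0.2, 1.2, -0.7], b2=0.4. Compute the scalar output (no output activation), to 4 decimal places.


z1[0] = (-0.3)·(0) + (1.3)·(2) - 0.6 = 2.0
z1[1] = (0.7)·(0) + (0.8)·(2) + 0.2 = 1.8
z1[2] = (-0.3)·(0) + (-1.1)·(2) - 0.8 = -3.0
h = tanh(z1) = [0.964, 0.9468, -0.9951]
output = (0.2)·(0.964) + (1.2)·(0.9468) + (-0.7)·(-0.9951) + 0.4 = 2.4255

2.4255


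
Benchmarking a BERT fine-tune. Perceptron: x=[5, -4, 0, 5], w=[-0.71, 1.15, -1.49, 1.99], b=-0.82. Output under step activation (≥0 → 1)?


z = (5)·(-0.71) + (-4)·(1.15) + (0)·(-1.49) + (5)·(1.99) - 0.82
  = 0.98
step(z) = 1 (z≥0)

1


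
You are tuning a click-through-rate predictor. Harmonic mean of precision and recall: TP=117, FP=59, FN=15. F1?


Precision = 117/176 = 0.6648
Recall = 117/132 = 0.8864
F1 = 2·P·R/(P+R) = 2·TP/(2·TP+FP+FN) = 234/(234+59+15) = 234/308 = 0.7597

0.7597


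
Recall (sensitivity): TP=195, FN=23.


Recall = TP/(TP+FN)
= 195/(195+23)
= 195/218 = 89.45%

89.45%


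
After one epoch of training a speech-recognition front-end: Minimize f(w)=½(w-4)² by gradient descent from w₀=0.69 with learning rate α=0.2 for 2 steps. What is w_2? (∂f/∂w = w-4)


step 1: grad = 0.69-4 = -3.31; w = 0.69 - 0.2·(-3.31) = 1.352
step 2: grad = 1.352-4 = -2.648; w = 1.352 - 0.2·(-2.648) = 1.8816

1.8816


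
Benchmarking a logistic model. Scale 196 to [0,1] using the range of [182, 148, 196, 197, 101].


min=101, max=197
(196-101)/(197-101) = 95/96 = 0.9896

0.9896


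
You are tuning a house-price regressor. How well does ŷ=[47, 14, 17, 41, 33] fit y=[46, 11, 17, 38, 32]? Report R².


ȳ = 28.8
SS_res = Σ(y-ŷ)² = 20
SS_tot = Σ(y-ȳ)² = 846.8
R² = 1 - SS_res/SS_tot = 1 - 0.0236 = 0.9764

0.9764


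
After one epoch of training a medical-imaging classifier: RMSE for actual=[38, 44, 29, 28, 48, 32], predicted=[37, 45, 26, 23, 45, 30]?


MSE = 49/6 = 8.1667
RMSE = √(49/6) = 2.8577

2.8577


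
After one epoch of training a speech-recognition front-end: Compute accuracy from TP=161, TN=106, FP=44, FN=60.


Accuracy = (TP+TN)/(TP+TN+FP+FN)
= (161+106)/(371)
= 267/371 = 71.97%

71.97%


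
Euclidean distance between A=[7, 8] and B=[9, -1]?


d = √((7-9)² + (8+ 1)²)
  = √(4 + 81)
  = √85 = 9.2195

9.2195


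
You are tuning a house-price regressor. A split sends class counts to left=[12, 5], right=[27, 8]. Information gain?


Parent = [39, 13], H_parent = 0.8113
H_left = 0.874 (n=17), H_right = 0.7755 (n=35)
H_children = (17/52)·0.874 + (35/52)·0.7755 = 0.8077
IG = 0.8113 - 0.8077 = 0.0036

0.0036


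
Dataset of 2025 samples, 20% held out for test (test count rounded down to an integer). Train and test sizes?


Test = ⌊2025·20/100⌋ = 405
Train = 2025 - 405 = 1620

Train: 1620, Test: 405


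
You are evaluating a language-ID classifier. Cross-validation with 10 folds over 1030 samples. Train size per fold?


Fold size = 1030/10 = 103
Training per fold = 1030 - 103 = 927

927


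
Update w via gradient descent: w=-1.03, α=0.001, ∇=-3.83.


w_new = w - α·∇
= -1.03 - 0.001·-3.83
= -1.03 + 0.00383
= -1.02617

-1.02617


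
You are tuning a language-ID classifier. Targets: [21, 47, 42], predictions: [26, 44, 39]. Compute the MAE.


Absolute errors: |21-26|=5, |47-44|=3, |42-39|=3
Sum = 11
MAE = 11/3 = 11/3

11/3


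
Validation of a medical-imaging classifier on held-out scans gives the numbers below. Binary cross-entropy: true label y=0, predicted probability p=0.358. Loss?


BCE = -[y·ln(p) + (1-y)·ln(1-p)]
= -0 - 1·ln(1-0.358)
= -ln(0.642) = 0.4432

0.4432


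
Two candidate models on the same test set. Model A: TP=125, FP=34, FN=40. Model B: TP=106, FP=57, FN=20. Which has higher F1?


Model A: P=125/159=0.7862, R=125/165=0.7576, F1=2PR/(P+R)=2TP/(2TP+FP+FN)=250/324=0.7716
Model B: P=106/163=0.6503, R=106/126=0.8413, F1=2PR/(P+R)=2TP/(2TP+FP+FN)=212/289=0.7336
0.7716 > 0.7336 → Model A

Model A


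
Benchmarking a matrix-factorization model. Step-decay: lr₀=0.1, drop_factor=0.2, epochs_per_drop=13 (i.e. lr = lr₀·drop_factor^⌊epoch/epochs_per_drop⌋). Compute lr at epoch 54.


n_drops = ⌊54/13⌋ = 4
lr = 0.1·0.2^4 = 0.1·0.0016 = 0.00016

0.00016


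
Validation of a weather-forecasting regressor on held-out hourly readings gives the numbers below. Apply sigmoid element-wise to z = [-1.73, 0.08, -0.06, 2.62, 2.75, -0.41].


σ(-1.73) = 1/(1+e^1.73) = 0.1506
σ(0.08) = 1/(1+e^-0.08) = 0.52
σ(-0.06) = 1/(1+e^0.06) = 0.485
σ(2.62) = 1/(1+e^-2.62) = 0.9321
σ(2.75) = 1/(1+e^-2.75) = 0.9399
σ(-0.41) = 1/(1+e^0.41) = 0.3989
result = [0.1506, 0.52, 0.485, 0.9321, 0.9399, 0.3989]

[0.1506, 0.52, 0.485, 0.9321, 0.9399, 0.3989]


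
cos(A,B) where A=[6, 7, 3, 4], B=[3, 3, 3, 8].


A·B = 6·3 + 7·3 + 3·3 + 4·8 = 80
‖A‖ = √110 = 10.4881, ‖B‖ = √91 = 9.5394
cos = 80/(√110·√91) = 80/√10010 = 0.7996

0.7996


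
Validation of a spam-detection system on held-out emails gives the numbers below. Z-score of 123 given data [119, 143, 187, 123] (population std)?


μ = 143, σ = 26.9815
z = (123 - 143)/26.9815 = -0.7412

-0.7412


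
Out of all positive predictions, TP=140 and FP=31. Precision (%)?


Precision = TP/(TP+FP)
= 140/(140+31)
= 140/171 = 81.87%

81.87%


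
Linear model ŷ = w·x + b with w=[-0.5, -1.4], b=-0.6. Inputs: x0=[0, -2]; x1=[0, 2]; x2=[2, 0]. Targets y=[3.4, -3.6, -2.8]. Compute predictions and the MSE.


ŷ0 = (-0.5)·(0) + (-1.4)·(-2) - 0.6 = 2.2
ŷ1 = (-0.5)·(0) + (-1.4)·(2) - 0.6 = -3.4
ŷ2 = (-0.5)·(2) + (-1.4)·(0) - 0.6 = -1.6
errors² = [1.44, 0.04, 1.44]
MSE = 2.9200/3 = 0.9733

0.9733


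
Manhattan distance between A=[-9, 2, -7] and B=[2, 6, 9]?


d = |-9-2| + |2-6| + |-7-9|
  = 11 + 4 + 16
  = 31

31


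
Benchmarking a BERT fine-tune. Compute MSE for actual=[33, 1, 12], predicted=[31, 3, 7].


Squared errors: (33-31)²=4, (1-3)²=4, (12-7)²=25
Sum = 33
MSE = 33/3 = 11

11


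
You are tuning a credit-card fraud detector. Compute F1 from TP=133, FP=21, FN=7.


Precision = 133/154 = 0.8636
Recall = 133/140 = 0.95
F1 = 2·P·R/(P+R) = 2·TP/(2·TP+FP+FN) = 266/(266+21+7) = 266/294 = 0.9048

0.9048


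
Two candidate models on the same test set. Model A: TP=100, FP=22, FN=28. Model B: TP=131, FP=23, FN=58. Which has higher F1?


Model A: P=100/122=0.8197, R=100/128=0.7812, F1=2PR/(P+R)=2TP/(2TP+FP+FN)=200/250=0.8
Model B: P=131/154=0.8506, R=131/189=0.6931, F1=2PR/(P+R)=2TP/(2TP+FP+FN)=262/343=0.7638
0.8 > 0.7638 → Model A

Model A


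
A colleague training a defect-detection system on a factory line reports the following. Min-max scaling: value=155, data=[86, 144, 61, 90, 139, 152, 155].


min=61, max=155
(155-61)/(155-61) = 94/94 = 1.0

1.0


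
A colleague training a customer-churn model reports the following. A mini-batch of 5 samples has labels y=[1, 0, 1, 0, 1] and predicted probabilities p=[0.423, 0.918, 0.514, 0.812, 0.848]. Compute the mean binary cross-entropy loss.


L[0] = -ln(0.423) = 0.8604
L[1] = -ln(1-0.918) = -ln(0.082) = 2.501
L[2] = -ln(0.514) = 0.6655
L[3] = -ln(1-0.812) = -ln(0.188) = 1.6713
L[4] = -ln(0.848) = 0.1649
mean = (0.8604 + 2.501 + 0.6655 + 1.6713 + 0.1649)/5 = 1.1726

1.1726


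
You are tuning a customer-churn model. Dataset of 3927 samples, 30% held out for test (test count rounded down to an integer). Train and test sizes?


Test = ⌊3927·30/100⌋ = 1178
Train = 3927 - 1178 = 2749

Train: 2749, Test: 1178


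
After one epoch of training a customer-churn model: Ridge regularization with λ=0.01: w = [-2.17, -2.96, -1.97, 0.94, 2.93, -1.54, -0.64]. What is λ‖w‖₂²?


‖w‖₂² = (-2.17)² + (-2.96)² + (-1.97)² + (0.94)² + (2.93)² + (-1.54)² + (-0.64)²
     = 4.7089 + 8.7616 + 3.8809 + 0.8836 + 8.5849 + 2.3716 + 0.4096
     = 29.6011
λ·‖w‖₂² = 0.01·29.6011 = 0.296011

0.296011


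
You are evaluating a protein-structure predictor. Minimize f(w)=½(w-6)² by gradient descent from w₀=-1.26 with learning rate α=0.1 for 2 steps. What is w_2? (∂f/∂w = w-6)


step 1: grad = -1.26-6 = -7.26; w = -1.26 - 0.1·(-7.26) = -0.534
step 2: grad = -0.534-6 = -6.534; w = -0.534 - 0.1·(-6.534) = 0.1194

0.1194


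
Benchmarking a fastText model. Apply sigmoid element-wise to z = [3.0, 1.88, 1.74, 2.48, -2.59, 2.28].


σ(3.0) = 1/(1+e^-3.0) = 0.9526
σ(1.88) = 1/(1+e^-1.88) = 0.8676
σ(1.74) = 1/(1+e^-1.74) = 0.8507
σ(2.48) = 1/(1+e^-2.48) = 0.9227
σ(-2.59) = 1/(1+e^2.59) = 0.0698
σ(2.28) = 1/(1+e^-2.28) = 0.9072
result = [0.9526, 0.8676, 0.8507, 0.9227, 0.0698, 0.9072]

[0.9526, 0.8676, 0.8507, 0.9227, 0.0698, 0.9072]


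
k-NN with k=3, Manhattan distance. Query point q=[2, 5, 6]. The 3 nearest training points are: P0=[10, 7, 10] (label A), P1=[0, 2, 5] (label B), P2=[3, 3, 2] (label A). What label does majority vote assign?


d(q,P0) = 14  (label A)
d(q,P1) = 6  (label B)
d(q,P2) = 7  (label A)
Votes: A=2, B=1
Majority → A

A


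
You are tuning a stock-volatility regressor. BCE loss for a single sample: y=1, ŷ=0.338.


BCE = -[y·ln(p) + (1-y)·ln(1-p)]
= -1·ln(0.338) - 0
= -ln(0.338) = 1.0847

1.0847


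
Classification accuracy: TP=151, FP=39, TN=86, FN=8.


Accuracy = (TP+TN)/(TP+TN+FP+FN)
= (151+86)/(284)
= 237/284 = 83.45%

83.45%


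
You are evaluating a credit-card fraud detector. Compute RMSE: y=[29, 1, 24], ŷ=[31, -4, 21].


MSE = 38/3 = 12.6667
RMSE = √(38/3) = 3.559

3.559


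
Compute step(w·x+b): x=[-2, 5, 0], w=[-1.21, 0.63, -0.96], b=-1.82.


z = (-2)·(-1.21) + (5)·(0.63) + (0)·(-0.96) - 1.82
  = 3.75
step(z) = 1 (z≥0)

1


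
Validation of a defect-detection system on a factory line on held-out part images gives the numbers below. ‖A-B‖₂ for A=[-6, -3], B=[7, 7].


d = √((-6-7)² + (-3-7)²)
  = √(169 + 100)
  = √269 = 16.4012

16.4012


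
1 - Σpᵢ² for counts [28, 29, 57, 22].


Probabilities: [28/136, 29/136, 57/136, 22/136] ≈ [0.2059, 0.2132, 0.4191, 0.1618]
Σpᵢ² = (784 + 841 + 3249 + 484)/136² = 5358/18496
Gini = 1 - Σpᵢ² = 1 - 5358/18496 = 0.7103

0.7103


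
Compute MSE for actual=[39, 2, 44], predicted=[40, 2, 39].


Squared errors: (39-40)²=1, (2-2)²=0, (44-39)²=25
Sum = 26
MSE = 26/3 = 26/3

26/3


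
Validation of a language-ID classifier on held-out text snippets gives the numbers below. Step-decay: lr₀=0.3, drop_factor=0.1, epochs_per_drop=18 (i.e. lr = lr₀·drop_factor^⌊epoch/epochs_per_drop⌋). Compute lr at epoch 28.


n_drops = ⌊28/18⌋ = 1
lr = 0.3·0.1^1 = 0.3·0.1 = 0.03

0.03


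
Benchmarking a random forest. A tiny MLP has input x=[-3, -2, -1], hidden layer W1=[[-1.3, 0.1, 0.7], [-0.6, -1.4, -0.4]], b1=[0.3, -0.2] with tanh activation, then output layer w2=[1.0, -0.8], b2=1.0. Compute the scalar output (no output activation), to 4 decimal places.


z1[0] = (-1.3)·(-3) + (0.1)·(-2) + (0.7)·(-1) + 0.3 = 3.3
z1[1] = (-0.6)·(-3) + (-1.4)·(-2) + (-0.4)·(-1) - 0.2 = 4.8
h = tanh(z1) = [0.9973, 0.9999]
output = (1.0)·(0.9973) + (-0.8)·(0.9999) + 1.0 = 1.1974

1.1974


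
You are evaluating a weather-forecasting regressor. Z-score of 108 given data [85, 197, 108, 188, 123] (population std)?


μ = 140.2, σ = 44.4765
z = (108 - 140.2)/44.4765 = -0.724

-0.724
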